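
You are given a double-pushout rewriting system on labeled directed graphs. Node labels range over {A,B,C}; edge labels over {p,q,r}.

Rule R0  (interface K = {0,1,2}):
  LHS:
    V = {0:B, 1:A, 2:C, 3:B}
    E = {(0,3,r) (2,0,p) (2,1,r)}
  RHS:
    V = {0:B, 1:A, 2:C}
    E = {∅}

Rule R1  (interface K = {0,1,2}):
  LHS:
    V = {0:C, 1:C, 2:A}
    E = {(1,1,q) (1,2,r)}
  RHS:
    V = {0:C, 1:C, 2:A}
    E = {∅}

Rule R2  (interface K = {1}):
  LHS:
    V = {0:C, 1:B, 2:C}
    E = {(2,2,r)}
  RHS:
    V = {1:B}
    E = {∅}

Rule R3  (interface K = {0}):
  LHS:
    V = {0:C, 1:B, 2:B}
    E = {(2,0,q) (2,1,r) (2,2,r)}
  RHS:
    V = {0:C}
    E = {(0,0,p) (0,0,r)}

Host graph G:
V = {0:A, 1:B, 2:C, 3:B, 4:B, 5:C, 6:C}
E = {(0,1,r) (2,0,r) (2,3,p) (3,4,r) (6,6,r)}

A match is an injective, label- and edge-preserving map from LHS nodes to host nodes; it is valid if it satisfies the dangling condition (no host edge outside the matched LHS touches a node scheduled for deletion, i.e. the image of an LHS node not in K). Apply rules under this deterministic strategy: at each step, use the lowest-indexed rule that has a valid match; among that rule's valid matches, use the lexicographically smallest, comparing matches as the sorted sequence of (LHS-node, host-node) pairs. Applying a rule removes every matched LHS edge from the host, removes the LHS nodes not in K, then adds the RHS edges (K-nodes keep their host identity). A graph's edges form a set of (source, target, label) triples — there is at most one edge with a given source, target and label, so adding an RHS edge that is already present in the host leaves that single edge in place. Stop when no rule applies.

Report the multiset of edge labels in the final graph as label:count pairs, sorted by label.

initial: |V|=7 |E|=5  E = 0-r->1 2-r->0 2-p->3 3-r->4 6-r->6
step 1: apply R0 at {0↦3, 1↦0, 2↦2, 3↦4}  → |V|=6 |E|=2  E = 0-r->1 6-r->6
step 2: apply R2 at {0↦2, 1↦1, 2↦6}  → |V|=4 |E|=1  E = 0-r->1
final graph: no rule applies after step 2
NF edges: [(0, 1, 'r')]

Answer: r:1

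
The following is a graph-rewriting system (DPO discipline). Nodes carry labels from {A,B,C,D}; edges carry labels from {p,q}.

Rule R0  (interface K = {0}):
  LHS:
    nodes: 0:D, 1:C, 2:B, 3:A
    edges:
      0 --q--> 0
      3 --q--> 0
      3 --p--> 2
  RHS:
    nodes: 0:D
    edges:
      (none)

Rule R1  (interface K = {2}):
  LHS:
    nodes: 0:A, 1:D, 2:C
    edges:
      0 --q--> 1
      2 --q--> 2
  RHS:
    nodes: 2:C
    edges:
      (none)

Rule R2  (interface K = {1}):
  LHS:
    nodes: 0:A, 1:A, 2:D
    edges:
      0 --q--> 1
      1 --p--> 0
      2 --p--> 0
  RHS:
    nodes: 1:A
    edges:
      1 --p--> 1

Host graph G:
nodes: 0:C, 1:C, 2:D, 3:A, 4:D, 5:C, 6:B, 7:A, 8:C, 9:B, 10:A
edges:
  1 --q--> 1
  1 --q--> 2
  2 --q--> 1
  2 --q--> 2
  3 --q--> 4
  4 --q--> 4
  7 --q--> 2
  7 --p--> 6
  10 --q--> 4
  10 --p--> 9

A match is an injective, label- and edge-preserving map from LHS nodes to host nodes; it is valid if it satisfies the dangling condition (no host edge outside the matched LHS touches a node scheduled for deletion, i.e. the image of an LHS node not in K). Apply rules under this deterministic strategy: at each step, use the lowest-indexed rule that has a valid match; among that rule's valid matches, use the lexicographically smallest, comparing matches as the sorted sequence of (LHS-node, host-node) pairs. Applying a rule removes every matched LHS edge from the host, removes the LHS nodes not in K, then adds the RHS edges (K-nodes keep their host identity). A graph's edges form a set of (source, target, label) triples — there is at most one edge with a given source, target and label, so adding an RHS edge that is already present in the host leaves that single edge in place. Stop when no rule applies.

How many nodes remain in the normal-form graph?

start.  V:11 E:10  edges: 1-q->1 1-q->2 2-q->1 2-q->2 3-q->4 4-q->4 7-q->2 7-p->6 10-q->4 10-p->9
1. fire R0 via {0↦2, 1↦0, 2↦6, 3↦7}  →  V:8 E:7  edges: 1-q->1 1-q->2 2-q->1 3-q->4 4-q->4 10-q->4 10-p->9
2. fire R0 via {0↦4, 1↦5, 2↦9, 3↦10}  →  V:5 E:4  edges: 1-q->1 1-q->2 2-q->1 3-q->4
3. fire R1 via {0↦3, 1↦4, 2↦1}  →  V:3 E:2  edges: 1-q->2 2-q->1
final graph: no rule applies after step 3
NF nodes: {1:C, 2:D, 8:C}

Answer: 3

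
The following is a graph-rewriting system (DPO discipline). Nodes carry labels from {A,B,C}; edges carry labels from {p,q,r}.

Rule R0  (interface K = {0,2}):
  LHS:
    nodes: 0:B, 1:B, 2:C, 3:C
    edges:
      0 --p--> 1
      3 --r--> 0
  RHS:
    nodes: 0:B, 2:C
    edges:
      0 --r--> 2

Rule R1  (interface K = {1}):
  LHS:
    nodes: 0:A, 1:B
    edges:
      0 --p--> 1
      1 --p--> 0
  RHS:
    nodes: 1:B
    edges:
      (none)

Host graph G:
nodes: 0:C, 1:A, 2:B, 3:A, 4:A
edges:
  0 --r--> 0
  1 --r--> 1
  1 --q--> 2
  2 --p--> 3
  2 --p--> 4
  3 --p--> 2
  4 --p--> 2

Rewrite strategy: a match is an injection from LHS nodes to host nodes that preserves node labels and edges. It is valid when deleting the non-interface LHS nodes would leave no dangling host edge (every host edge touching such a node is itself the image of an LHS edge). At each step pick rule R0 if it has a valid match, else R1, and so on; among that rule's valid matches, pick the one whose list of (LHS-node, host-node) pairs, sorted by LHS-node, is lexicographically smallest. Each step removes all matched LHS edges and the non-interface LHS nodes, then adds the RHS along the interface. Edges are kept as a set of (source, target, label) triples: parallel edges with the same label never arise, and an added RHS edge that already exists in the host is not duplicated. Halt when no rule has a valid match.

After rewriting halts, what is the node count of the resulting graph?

[0] host  ⇒  5 nodes, 7 edges  {0-r->0 1-r->1 1-q->2 2-p->3 2-p->4 3-p->2 4-p->2}
[1] R1 @ {0↦3, 1↦2}  ⇒  4 nodes, 5 edges  {0-r->0 1-r->1 1-q->2 2-p->4 4-p->2}
[2] R1 @ {0↦4, 1↦2}  ⇒  3 nodes, 3 edges  {0-r->0 1-r->1 1-q->2}
final graph: no rule applies after step 2
NF nodes: {0:C, 1:A, 2:B}

Answer: 3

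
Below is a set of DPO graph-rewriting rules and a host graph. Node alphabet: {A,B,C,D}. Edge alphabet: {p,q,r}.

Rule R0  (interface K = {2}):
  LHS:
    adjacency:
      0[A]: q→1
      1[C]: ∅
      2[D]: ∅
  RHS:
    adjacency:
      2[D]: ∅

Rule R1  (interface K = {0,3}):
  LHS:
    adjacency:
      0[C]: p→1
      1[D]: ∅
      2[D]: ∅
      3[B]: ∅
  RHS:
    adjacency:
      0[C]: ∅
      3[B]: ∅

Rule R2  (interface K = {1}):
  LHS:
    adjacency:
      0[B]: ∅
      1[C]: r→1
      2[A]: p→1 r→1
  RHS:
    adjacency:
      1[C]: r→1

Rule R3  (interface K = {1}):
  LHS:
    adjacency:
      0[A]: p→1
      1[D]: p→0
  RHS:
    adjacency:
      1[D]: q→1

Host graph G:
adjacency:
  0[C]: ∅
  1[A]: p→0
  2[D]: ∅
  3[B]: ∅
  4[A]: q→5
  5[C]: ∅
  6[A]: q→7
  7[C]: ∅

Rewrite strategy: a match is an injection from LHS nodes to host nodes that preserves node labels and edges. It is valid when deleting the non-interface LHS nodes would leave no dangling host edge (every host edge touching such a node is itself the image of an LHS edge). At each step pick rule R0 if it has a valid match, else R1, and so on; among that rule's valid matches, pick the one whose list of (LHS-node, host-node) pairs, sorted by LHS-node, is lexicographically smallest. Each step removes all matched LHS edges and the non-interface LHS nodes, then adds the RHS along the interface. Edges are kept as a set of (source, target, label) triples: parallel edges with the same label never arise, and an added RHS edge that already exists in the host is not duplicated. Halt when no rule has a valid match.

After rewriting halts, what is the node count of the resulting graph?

start.  V:8 E:3  edges: 1-p->0 4-q->5 6-q->7
1. fire R0 via {0↦4, 1↦5, 2↦2}  →  V:6 E:2  edges: 1-p->0 6-q->7
2. fire R0 via {0↦6, 1↦7, 2↦2}  →  V:4 E:1  edges: 1-p->0
normal form: no rule applies after step 2
NF nodes: {0:C, 1:A, 2:D, 3:B}

Answer: 4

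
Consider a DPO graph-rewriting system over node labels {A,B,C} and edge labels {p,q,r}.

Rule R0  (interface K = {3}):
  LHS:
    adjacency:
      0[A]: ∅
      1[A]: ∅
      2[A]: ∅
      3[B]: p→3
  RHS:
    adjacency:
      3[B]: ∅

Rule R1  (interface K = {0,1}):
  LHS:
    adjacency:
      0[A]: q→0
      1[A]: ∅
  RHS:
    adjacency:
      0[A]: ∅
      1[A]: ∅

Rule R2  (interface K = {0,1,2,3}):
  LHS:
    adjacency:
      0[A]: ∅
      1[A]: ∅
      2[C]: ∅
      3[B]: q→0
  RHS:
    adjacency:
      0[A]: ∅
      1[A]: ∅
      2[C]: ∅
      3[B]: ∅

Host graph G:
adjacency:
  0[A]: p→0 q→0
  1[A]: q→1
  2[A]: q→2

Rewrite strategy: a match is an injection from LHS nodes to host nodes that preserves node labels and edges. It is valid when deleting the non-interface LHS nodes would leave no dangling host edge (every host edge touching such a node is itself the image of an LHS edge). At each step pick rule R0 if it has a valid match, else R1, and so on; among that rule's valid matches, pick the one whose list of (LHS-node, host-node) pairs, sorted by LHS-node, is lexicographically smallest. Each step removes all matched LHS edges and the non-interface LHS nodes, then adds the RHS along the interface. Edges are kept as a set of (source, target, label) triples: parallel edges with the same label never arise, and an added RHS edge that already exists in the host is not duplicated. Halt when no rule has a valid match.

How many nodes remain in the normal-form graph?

Answer: 3

Derivation:
initial: |V|=3 |E|=4  E = 0-p->0 0-q->0 1-q->1 2-q->2
step 1: apply R1 at {0↦0, 1↦1}  → |V|=3 |E|=3  E = 0-p->0 1-q->1 2-q->2
step 2: apply R1 at {0↦1, 1↦0}  → |V|=3 |E|=2  E = 0-p->0 2-q->2
step 3: apply R1 at {0↦2, 1↦0}  → |V|=3 |E|=1  E = 0-p->0
halt: no rule applies after step 3
NF nodes: {0:A, 1:A, 2:A}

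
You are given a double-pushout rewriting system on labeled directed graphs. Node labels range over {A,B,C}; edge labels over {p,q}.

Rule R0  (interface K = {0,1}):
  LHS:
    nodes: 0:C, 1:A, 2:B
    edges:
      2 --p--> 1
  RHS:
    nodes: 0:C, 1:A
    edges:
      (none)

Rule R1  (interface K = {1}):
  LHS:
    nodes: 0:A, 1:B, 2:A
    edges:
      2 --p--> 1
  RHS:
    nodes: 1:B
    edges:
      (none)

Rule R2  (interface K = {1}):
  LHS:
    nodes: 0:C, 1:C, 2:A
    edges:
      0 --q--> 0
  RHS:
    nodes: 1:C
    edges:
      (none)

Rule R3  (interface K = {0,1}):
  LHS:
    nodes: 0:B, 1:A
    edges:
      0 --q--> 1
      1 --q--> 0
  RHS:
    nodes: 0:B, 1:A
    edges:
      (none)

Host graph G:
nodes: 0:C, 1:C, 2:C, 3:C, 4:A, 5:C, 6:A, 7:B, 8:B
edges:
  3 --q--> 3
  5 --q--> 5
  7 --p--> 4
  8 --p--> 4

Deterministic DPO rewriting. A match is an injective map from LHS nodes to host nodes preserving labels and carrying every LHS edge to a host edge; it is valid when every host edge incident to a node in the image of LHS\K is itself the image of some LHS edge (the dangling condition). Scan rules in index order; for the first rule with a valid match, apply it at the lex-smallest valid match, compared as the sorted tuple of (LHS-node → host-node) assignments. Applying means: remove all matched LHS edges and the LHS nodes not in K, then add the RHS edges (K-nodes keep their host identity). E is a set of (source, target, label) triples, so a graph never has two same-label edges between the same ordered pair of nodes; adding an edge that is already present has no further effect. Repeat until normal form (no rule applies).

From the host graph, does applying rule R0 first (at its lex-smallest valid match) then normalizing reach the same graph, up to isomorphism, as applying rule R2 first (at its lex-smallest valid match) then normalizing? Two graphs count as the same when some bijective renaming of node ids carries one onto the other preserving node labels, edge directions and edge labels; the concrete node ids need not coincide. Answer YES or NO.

branch R0-first: apply at {0↦0, 1↦4, 2↦7} → |E|=3, then 3 more step(s) → NF |V|=3 |E|=0 V={0:C, 1:C, 2:C} E=∅
branch R2-first: apply at {0↦3, 1↦0, 2↦6} → |E|=3, then 3 more step(s) → NF |V|=3 |E|=0 V={0:C, 1:C, 2:C} E=∅
graphs isomorphic (equal up to label-preserving node renaming)

Answer: YES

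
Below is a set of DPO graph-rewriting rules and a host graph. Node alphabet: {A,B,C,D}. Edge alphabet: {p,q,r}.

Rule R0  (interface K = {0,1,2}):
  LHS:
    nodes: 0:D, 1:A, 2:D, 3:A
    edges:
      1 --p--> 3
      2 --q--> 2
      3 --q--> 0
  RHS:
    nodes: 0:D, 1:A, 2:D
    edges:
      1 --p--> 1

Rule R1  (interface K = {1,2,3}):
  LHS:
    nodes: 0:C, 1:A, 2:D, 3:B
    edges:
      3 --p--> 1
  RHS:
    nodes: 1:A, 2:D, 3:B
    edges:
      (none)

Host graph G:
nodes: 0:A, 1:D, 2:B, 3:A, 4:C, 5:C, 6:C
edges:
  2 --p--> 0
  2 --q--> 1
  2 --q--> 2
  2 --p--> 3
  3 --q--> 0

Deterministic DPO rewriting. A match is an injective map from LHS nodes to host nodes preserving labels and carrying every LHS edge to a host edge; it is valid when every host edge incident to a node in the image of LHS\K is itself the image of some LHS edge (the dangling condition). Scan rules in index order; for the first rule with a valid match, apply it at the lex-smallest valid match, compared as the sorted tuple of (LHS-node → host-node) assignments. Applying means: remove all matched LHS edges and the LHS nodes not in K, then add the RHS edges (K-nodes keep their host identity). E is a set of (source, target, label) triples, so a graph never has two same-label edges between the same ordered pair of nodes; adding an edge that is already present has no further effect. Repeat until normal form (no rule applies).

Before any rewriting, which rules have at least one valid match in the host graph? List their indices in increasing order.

R0: no valid match — LHS pattern not found
R1: 6 valid matches — {0↦4, 1↦0, 2↦1, 3↦2}, {0↦4, 1↦3, 2↦1, 3↦2}, {0↦5, 1↦0, 2↦1, 3↦2} (+3 more)

Answer: [R1]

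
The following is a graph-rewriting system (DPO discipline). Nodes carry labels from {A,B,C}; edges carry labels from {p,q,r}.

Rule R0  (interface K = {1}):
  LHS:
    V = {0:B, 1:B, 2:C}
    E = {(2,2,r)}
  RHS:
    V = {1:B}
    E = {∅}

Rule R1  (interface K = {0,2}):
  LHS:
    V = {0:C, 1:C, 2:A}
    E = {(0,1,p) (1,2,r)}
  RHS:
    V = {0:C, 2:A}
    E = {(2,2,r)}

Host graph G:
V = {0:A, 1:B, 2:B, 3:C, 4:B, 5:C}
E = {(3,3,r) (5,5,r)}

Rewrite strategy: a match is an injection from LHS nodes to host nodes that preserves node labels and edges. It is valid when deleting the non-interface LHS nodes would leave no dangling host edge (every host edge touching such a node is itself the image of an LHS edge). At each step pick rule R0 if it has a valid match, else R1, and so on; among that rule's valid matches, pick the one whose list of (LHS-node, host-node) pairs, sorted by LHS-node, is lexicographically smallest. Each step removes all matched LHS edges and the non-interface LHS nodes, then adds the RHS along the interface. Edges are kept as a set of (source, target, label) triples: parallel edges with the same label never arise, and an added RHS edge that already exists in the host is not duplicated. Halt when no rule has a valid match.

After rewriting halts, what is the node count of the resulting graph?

initial: |V|=6 |E|=2  E = 3-r->3 5-r->5
step 1: apply R0 at {0↦1, 1↦2, 2↦3}  → |V|=4 |E|=1  E = 5-r->5
step 2: apply R0 at {0↦2, 1↦4, 2↦5}  → |V|=2 |E|=0  E = ∅
final graph: no rule applies after step 2
NF nodes: {0:A, 4:B}

Answer: 2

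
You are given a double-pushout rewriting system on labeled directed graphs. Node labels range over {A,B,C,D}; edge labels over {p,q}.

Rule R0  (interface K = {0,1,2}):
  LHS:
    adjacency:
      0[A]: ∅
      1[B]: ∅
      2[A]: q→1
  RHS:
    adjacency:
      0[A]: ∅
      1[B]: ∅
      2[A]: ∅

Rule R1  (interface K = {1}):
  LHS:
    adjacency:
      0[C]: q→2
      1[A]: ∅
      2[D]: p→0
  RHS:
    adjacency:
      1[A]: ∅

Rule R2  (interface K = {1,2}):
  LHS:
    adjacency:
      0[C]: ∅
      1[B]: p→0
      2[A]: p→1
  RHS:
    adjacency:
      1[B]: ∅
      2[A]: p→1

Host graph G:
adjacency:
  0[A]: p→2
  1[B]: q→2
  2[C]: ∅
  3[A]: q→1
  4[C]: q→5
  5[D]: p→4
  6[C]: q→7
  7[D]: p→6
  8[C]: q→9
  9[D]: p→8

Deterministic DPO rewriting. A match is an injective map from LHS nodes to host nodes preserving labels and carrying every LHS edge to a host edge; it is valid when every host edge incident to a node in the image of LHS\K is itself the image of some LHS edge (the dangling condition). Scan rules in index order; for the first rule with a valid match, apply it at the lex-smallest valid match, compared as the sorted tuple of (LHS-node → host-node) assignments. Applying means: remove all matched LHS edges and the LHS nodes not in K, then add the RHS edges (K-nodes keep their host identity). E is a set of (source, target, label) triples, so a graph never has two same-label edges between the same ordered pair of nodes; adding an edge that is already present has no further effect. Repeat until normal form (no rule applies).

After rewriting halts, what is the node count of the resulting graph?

Answer: 4

Steps:
start.  V:10 E:9  edges: 0-p->2 1-q->2 3-q->1 4-q->5 5-p->4 6-q->7 7-p->6 8-q->9 9-p->8
1. fire R0 via {0↦0, 1↦1, 2↦3}  →  V:10 E:8  edges: 0-p->2 1-q->2 4-q->5 5-p->4 6-q->7 7-p->6 8-q->9 9-p->8
2. fire R1 via {0↦4, 1↦0, 2↦5}  →  V:8 E:6  edges: 0-p->2 1-q->2 6-q->7 7-p->6 8-q->9 9-p->8
3. fire R1 via {0↦6, 1↦0, 2↦7}  →  V:6 E:4  edges: 0-p->2 1-q->2 8-q->9 9-p->8
4. fire R1 via {0↦8, 1↦0, 2↦9}  →  V:4 E:2  edges: 0-p->2 1-q->2
halt: no rule applies after step 4
NF nodes: {0:A, 1:B, 2:C, 3:A}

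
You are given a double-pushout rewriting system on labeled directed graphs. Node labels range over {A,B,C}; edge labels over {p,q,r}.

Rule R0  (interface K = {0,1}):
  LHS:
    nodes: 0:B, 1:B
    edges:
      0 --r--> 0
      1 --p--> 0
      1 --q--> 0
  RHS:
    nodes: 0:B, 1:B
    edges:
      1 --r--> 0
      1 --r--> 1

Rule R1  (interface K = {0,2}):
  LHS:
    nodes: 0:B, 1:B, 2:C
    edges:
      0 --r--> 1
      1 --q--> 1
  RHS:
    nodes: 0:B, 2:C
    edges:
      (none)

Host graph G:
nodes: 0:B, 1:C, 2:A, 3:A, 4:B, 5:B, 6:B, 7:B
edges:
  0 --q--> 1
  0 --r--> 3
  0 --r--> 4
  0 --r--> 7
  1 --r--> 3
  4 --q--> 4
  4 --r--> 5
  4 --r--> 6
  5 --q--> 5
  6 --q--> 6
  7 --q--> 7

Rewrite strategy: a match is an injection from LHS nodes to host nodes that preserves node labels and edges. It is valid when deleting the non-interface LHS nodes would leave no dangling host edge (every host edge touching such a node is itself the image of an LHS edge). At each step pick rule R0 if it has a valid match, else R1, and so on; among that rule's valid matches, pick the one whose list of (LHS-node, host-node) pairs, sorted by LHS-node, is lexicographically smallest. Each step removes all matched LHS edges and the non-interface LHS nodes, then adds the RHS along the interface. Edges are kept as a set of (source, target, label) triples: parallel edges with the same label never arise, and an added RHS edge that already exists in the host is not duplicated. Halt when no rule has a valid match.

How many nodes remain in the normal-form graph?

Answer: 4

Rewrite trace:
[0] host  ⇒  8 nodes, 11 edges  {0-q->1 0-r->3 0-r->4 0-r->7 1-r->3 4-q->4 4-r->5 4-r->6 5-q->5 6-q->6 7-q->7}
[1] R1 @ {0↦0, 1↦7, 2↦1}  ⇒  7 nodes, 9 edges  {0-q->1 0-r->3 0-r->4 1-r->3 4-q->4 4-r->5 4-r->6 5-q->5 6-q->6}
[2] R1 @ {0↦4, 1↦5, 2↦1}  ⇒  6 nodes, 7 edges  {0-q->1 0-r->3 0-r->4 1-r->3 4-q->4 4-r->6 6-q->6}
[3] R1 @ {0↦4, 1↦6, 2↦1}  ⇒  5 nodes, 5 edges  {0-q->1 0-r->3 0-r->4 1-r->3 4-q->4}
[4] R1 @ {0↦0, 1↦4, 2↦1}  ⇒  4 nodes, 3 edges  {0-q->1 0-r->3 1-r->3}
normal form: no rule applies after step 4
NF nodes: {0:B, 1:C, 2:A, 3:A}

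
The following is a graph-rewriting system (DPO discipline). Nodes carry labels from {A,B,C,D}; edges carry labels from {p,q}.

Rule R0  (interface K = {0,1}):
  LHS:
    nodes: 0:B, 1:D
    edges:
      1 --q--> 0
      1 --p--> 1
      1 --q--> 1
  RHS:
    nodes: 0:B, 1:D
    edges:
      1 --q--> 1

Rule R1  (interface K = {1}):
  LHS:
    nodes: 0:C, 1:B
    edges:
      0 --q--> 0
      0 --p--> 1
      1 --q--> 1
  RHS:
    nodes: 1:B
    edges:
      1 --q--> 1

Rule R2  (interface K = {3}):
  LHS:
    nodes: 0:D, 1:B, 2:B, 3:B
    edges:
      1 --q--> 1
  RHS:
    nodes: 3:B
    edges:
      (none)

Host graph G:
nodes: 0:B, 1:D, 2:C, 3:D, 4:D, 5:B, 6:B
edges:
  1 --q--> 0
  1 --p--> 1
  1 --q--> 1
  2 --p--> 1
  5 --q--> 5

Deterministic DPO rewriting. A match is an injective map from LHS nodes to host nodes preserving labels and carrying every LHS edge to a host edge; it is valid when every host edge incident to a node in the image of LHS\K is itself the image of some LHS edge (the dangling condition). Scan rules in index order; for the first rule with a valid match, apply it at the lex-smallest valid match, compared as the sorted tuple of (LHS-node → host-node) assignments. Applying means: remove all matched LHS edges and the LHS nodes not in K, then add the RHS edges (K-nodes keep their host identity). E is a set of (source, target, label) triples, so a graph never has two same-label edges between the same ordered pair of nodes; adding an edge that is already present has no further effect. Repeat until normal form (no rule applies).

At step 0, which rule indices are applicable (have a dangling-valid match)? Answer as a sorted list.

Answer: [R0,R2]

Derivation:
R0: 1 valid match — {0↦0, 1↦1}
R1: no valid match — LHS pattern not found
R2: 2 valid matches — {0↦3, 1↦5, 2↦6, 3↦0}, {0↦4, 1↦5, 2↦6, 3↦0}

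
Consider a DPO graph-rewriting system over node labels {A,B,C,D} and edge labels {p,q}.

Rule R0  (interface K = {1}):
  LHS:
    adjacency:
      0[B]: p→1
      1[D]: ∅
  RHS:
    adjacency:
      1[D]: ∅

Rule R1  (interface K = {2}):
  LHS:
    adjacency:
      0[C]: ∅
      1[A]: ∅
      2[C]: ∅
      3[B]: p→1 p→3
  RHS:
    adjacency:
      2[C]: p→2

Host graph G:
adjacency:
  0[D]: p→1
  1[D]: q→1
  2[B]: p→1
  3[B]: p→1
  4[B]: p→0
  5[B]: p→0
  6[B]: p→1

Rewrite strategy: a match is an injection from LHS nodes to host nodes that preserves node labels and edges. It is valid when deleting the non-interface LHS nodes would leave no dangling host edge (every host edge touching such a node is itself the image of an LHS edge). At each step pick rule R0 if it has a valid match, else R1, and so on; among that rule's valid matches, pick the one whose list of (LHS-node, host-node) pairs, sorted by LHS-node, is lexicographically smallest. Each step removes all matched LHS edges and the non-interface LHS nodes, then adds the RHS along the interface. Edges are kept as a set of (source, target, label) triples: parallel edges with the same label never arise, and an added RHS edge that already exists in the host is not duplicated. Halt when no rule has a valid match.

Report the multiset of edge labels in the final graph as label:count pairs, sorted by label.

Answer: p:1 q:1

Rewrite trace:
initial: |V|=7 |E|=7  E = 0-p->1 1-q->1 2-p->1 3-p->1 4-p->0 5-p->0 6-p->1
step 1: apply R0 at {0↦2, 1↦1}  → |V|=6 |E|=6  E = 0-p->1 1-q->1 3-p->1 4-p->0 5-p->0 6-p->1
step 2: apply R0 at {0↦3, 1↦1}  → |V|=5 |E|=5  E = 0-p->1 1-q->1 4-p->0 5-p->0 6-p->1
step 3: apply R0 at {0↦4, 1↦0}  → |V|=4 |E|=4  E = 0-p->1 1-q->1 5-p->0 6-p->1
step 4: apply R0 at {0↦5, 1↦0}  → |V|=3 |E|=3  E = 0-p->1 1-q->1 6-p->1
step 5: apply R0 at {0↦6, 1↦1}  → |V|=2 |E|=2  E = 0-p->1 1-q->1
normal form: no rule applies after step 5
NF edges: [(0, 1, 'p'), (1, 1, 'q')]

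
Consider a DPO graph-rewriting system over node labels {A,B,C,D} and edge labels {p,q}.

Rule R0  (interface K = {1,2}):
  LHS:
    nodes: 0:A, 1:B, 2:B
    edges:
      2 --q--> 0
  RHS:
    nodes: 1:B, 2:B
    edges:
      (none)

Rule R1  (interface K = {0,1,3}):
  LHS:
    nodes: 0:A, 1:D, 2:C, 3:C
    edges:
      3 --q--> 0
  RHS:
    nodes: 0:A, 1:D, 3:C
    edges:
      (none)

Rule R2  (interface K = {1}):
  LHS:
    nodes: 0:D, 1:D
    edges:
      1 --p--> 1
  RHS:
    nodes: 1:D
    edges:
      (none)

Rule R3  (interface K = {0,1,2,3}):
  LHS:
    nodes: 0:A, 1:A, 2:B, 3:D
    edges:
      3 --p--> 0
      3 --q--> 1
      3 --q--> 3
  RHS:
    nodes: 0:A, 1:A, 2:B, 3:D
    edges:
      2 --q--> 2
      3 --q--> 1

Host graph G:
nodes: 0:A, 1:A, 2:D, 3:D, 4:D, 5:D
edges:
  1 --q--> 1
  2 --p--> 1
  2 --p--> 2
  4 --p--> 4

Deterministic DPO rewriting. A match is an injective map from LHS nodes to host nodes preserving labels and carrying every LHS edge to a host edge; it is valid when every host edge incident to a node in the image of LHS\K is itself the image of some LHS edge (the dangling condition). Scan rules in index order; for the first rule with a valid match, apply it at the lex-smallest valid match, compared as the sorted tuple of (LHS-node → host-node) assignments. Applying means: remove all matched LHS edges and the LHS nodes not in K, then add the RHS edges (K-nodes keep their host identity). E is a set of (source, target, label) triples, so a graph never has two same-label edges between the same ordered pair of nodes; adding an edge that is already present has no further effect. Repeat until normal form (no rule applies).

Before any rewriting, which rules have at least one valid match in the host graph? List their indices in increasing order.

R0: no valid match — LHS pattern not found
R1: no valid match — LHS pattern not found
R2: 4 valid matches — {0↦3, 1↦2}, {0↦3, 1↦4}, {0↦5, 1↦2} (+1 more)
R3: no valid match — LHS pattern not found

Answer: [R2]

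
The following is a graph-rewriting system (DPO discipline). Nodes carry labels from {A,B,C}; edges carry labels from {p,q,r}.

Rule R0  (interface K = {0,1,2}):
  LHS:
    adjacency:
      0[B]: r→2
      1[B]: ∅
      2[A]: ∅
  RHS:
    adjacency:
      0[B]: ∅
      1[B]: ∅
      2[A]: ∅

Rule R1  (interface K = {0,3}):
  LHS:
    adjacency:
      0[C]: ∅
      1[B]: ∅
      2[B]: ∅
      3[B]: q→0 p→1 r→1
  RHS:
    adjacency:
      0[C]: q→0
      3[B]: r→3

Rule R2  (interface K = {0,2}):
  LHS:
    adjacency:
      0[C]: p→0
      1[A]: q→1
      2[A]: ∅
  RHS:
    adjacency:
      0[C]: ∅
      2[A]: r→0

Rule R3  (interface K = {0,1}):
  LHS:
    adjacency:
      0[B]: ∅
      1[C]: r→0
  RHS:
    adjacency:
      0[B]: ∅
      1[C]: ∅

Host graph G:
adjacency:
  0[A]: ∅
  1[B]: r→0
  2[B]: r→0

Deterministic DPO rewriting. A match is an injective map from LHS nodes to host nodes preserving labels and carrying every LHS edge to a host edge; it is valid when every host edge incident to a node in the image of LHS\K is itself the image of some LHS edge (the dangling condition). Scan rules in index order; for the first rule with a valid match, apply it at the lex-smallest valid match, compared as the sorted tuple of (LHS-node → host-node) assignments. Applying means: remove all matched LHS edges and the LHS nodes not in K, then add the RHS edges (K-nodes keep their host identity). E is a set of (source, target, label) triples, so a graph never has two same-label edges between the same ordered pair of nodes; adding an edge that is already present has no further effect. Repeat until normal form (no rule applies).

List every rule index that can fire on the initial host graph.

Answer: [R0]

Rewrite trace:
R0: 2 valid matches — {0↦1, 1↦2, 2↦0}, {0↦2, 1↦1, 2↦0}
R1: no valid match — LHS pattern not found
R2: no valid match — LHS pattern not found
R3: no valid match — LHS pattern not found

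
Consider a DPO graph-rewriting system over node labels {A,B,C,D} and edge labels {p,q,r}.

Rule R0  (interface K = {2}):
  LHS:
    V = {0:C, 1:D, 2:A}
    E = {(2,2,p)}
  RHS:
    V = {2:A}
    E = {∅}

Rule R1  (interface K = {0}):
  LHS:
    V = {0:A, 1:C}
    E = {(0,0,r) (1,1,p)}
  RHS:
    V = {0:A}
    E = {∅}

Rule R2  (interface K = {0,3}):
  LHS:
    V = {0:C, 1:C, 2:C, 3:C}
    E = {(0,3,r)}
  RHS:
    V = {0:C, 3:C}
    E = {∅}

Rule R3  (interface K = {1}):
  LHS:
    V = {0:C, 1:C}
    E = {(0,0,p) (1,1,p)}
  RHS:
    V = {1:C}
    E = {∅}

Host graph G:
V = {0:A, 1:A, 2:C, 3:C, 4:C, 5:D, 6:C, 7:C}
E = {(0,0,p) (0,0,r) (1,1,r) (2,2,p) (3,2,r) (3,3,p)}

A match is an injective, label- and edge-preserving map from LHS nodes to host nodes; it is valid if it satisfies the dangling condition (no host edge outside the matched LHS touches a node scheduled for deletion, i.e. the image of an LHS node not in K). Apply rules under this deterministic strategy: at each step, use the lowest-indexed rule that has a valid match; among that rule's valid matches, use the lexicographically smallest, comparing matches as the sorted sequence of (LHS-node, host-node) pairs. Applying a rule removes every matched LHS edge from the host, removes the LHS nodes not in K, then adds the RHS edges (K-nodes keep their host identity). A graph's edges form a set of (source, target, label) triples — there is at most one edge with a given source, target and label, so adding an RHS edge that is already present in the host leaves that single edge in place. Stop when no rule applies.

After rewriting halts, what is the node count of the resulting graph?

Answer: 2

Steps:
[0] host  ⇒  8 nodes, 6 edges  {0-p->0 0-r->0 1-r->1 2-p->2 3-r->2 3-p->3}
[1] R0 @ {0↦4, 1↦5, 2↦0}  ⇒  6 nodes, 5 edges  {0-r->0 1-r->1 2-p->2 3-r->2 3-p->3}
[2] R2 @ {0↦3, 1↦6, 2↦7, 3↦2}  ⇒  4 nodes, 4 edges  {0-r->0 1-r->1 2-p->2 3-p->3}
[3] R1 @ {0↦0, 1↦2}  ⇒  3 nodes, 2 edges  {1-r->1 3-p->3}
[4] R1 @ {0↦1, 1↦3}  ⇒  2 nodes, 0 edges  {∅}
halt: no rule applies after step 4
NF nodes: {0:A, 1:A}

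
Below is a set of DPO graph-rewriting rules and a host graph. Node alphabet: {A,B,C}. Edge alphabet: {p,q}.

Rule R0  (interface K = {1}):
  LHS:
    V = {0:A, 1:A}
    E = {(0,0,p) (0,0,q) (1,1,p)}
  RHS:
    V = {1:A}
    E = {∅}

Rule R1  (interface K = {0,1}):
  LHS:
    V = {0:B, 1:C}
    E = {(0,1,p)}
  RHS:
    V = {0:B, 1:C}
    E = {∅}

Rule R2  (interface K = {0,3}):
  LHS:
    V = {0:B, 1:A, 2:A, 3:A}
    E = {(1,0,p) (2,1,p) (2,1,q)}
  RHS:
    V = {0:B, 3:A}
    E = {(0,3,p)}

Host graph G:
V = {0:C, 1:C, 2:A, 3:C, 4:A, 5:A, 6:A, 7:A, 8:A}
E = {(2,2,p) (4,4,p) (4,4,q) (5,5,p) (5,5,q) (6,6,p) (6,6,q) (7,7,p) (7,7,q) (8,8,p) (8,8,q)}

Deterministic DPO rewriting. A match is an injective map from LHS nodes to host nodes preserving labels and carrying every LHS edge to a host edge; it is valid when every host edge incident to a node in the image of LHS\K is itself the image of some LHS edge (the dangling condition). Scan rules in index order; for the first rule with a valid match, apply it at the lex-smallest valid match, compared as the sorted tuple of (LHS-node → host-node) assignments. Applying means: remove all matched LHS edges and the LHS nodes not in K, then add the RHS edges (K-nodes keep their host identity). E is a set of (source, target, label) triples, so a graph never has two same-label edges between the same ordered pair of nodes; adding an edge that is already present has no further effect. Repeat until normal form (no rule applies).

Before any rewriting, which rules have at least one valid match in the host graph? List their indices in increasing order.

Answer: [R0]

Derivation:
R0: 25 valid matches — {0↦4, 1↦2}, {0↦4, 1↦5}, {0↦4, 1↦6} (+22 more)
R1: no valid match — LHS pattern not found
R2: no valid match — LHS pattern not found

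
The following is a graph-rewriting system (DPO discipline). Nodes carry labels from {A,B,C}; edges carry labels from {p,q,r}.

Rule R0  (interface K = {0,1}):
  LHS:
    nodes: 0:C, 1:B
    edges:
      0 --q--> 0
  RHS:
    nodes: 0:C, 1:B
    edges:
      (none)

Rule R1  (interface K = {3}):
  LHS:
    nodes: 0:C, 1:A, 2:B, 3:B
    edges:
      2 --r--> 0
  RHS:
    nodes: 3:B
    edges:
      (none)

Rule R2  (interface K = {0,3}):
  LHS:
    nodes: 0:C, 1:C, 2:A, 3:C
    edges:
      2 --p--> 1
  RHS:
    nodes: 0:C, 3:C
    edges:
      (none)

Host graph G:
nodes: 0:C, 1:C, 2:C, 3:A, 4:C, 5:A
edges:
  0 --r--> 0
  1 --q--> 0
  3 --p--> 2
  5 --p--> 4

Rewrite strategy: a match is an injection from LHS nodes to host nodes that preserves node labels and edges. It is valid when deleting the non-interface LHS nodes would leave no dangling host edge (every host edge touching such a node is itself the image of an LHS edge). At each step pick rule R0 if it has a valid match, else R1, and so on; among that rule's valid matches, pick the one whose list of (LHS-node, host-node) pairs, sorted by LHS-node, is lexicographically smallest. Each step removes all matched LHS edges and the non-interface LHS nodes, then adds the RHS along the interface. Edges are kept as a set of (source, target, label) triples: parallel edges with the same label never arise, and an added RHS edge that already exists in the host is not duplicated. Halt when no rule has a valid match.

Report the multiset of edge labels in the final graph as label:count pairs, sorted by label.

[0] host  ⇒  6 nodes, 4 edges  {0-r->0 1-q->0 3-p->2 5-p->4}
[1] R2 @ {0↦0, 1↦2, 2↦3, 3↦1}  ⇒  4 nodes, 3 edges  {0-r->0 1-q->0 5-p->4}
[2] R2 @ {0↦0, 1↦4, 2↦5, 3↦1}  ⇒  2 nodes, 2 edges  {0-r->0 1-q->0}
normal form: no rule applies after step 2
NF edges: [(0, 0, 'r'), (1, 0, 'q')]

Answer: q:1 r:1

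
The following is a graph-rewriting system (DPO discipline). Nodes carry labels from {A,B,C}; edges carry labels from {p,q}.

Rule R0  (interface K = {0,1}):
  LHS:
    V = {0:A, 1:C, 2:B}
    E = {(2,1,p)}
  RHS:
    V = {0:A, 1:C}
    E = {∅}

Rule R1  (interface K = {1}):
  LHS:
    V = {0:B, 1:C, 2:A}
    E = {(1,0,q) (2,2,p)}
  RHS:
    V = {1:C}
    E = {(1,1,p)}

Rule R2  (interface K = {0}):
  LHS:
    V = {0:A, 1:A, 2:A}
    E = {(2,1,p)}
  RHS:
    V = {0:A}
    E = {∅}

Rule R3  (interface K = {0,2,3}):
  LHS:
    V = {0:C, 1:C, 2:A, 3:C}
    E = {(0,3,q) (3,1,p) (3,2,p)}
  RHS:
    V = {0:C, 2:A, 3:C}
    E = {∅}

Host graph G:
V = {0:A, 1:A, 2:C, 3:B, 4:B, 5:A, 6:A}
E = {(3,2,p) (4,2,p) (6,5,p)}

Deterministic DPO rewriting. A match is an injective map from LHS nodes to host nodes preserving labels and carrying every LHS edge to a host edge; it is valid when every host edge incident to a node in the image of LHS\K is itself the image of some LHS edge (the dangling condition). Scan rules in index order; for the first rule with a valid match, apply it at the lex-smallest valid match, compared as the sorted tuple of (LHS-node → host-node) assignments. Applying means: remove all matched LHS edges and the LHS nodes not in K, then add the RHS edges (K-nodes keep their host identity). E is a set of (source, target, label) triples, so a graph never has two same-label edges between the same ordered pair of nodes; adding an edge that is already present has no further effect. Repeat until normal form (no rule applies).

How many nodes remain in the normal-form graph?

Answer: 3

Rewrite trace:
[0] host  ⇒  7 nodes, 3 edges  {3-p->2 4-p->2 6-p->5}
[1] R0 @ {0↦0, 1↦2, 2↦3}  ⇒  6 nodes, 2 edges  {4-p->2 6-p->5}
[2] R0 @ {0↦0, 1↦2, 2↦4}  ⇒  5 nodes, 1 edges  {6-p->5}
[3] R2 @ {0↦0, 1↦5, 2↦6}  ⇒  3 nodes, 0 edges  {∅}
halt: no rule applies after step 3
NF nodes: {0:A, 1:A, 2:C}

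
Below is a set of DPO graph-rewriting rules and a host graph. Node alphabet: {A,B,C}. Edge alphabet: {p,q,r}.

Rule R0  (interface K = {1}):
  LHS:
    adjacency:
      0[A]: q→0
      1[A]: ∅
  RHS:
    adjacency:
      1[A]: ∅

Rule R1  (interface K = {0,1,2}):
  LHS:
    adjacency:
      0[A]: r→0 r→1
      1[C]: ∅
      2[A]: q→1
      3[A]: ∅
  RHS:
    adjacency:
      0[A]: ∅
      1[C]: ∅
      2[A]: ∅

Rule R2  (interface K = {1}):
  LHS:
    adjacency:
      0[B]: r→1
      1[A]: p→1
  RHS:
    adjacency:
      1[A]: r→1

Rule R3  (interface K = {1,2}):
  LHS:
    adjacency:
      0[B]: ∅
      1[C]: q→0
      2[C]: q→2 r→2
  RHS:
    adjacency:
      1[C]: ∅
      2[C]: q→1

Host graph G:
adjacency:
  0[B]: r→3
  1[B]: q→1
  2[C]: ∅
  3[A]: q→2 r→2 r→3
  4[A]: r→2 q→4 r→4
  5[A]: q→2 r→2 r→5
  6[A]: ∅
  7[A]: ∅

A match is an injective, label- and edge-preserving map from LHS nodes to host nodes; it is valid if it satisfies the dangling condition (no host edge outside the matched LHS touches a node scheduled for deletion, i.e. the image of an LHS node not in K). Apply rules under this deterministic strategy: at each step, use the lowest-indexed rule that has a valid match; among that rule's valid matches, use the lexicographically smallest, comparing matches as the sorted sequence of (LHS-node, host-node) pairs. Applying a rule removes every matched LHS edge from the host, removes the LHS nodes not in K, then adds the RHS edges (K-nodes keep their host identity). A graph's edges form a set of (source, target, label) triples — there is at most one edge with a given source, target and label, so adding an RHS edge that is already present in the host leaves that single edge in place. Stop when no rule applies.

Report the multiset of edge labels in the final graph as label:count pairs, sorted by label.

Answer: q:1 r:3

Rewrite trace:
[0] host  ⇒  8 nodes, 11 edges  {0-r->3 1-q->1 3-q->2 3-r->2 3-r->3 4-r->2 4-q->4 4-r->4 5-q->2 5-r->2 5-r->5}
[1] R1 @ {0↦3, 1↦2, 2↦5, 3↦6}  ⇒  7 nodes, 8 edges  {0-r->3 1-q->1 3-q->2 4-r->2 4-q->4 4-r->4 5-r->2 5-r->5}
[2] R1 @ {0↦4, 1↦2, 2↦3, 3↦7}  ⇒  6 nodes, 5 edges  {0-r->3 1-q->1 4-q->4 5-r->2 5-r->5}
[3] R0 @ {0↦4, 1↦3}  ⇒  5 nodes, 4 edges  {0-r->3 1-q->1 5-r->2 5-r->5}
halt: no rule applies after step 3
NF edges: [(0, 3, 'r'), (1, 1, 'q'), (5, 2, 'r'), (5, 5, 'r')]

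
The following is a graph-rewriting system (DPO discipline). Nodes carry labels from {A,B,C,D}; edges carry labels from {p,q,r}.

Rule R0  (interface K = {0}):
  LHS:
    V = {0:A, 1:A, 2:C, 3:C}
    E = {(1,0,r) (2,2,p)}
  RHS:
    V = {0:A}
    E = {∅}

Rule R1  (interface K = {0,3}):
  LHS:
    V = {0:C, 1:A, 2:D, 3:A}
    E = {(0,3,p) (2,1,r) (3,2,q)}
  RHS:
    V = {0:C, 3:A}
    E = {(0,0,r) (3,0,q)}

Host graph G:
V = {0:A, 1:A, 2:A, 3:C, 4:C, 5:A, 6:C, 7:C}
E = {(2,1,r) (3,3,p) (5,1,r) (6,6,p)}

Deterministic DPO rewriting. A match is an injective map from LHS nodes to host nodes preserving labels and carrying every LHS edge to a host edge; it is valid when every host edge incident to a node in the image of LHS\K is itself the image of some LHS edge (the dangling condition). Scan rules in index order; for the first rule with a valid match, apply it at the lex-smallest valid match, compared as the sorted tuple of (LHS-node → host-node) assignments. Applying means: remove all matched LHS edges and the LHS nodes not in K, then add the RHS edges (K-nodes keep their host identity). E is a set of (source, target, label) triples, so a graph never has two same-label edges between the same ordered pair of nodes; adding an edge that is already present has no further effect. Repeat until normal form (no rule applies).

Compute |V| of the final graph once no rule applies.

Answer: 2

Derivation:
[0] host  ⇒  8 nodes, 4 edges  {2-r->1 3-p->3 5-r->1 6-p->6}
[1] R0 @ {0↦1, 1↦2, 2↦3, 3↦4}  ⇒  5 nodes, 2 edges  {5-r->1 6-p->6}
[2] R0 @ {0↦1, 1↦5, 2↦6, 3↦7}  ⇒  2 nodes, 0 edges  {∅}
halt: no rule applies after step 2
NF nodes: {0:A, 1:A}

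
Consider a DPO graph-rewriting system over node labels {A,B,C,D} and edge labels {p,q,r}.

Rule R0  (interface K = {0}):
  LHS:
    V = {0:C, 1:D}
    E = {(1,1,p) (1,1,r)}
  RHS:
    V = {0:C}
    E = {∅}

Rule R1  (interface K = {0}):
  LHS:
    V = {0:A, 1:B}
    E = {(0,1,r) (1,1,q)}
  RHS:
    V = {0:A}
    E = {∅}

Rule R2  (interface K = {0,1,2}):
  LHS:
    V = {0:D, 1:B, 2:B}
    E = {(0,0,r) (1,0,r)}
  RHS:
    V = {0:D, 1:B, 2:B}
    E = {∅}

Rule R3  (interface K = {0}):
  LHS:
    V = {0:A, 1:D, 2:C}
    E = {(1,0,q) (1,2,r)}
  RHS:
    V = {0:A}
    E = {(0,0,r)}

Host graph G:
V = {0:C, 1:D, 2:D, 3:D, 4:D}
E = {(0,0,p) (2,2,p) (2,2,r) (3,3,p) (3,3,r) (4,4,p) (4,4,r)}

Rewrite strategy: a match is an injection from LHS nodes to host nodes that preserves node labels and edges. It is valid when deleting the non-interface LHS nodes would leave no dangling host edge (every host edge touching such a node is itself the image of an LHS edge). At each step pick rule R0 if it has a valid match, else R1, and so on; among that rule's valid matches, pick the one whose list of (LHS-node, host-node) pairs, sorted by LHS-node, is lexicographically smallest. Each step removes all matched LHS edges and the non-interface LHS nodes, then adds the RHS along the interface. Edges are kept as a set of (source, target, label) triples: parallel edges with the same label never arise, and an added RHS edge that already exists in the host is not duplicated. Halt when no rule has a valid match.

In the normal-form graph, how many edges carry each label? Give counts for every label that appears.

initial: |V|=5 |E|=7  E = 0-p->0 2-p->2 2-r->2 3-p->3 3-r->3 4-p->4 4-r->4
step 1: apply R0 at {0↦0, 1↦2}  → |V|=4 |E|=5  E = 0-p->0 3-p->3 3-r->3 4-p->4 4-r->4
step 2: apply R0 at {0↦0, 1↦3}  → |V|=3 |E|=3  E = 0-p->0 4-p->4 4-r->4
step 3: apply R0 at {0↦0, 1↦4}  → |V|=2 |E|=1  E = 0-p->0
normal form: no rule applies after step 3
NF edges: [(0, 0, 'p')]

Answer: p:1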